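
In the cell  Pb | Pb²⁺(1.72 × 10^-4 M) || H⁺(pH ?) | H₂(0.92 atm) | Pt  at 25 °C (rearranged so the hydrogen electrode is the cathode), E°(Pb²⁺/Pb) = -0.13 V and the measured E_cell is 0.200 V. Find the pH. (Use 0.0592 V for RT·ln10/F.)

E°_cell = 0.13 V and n = 2.
log Q = n(E° − E)/0.0592 = 2×(0.13 − 0.200)/0.0592 = -2.365.
With Q = [Pb²⁺]·P(H₂) / [H⁺]^2, solving for [H⁺] gives log[H⁺] = -0.718, so pH = 0.72.

pH = 0.72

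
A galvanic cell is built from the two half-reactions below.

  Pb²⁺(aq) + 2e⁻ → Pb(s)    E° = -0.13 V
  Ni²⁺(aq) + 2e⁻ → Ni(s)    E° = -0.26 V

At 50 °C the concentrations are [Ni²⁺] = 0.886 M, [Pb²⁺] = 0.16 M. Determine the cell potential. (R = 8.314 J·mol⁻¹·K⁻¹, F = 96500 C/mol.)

0.106 V

The Pb²⁺/Pb couple has the higher reduction potential and acts as the cathode, so E°_cell = -0.13 − (-0.26) = 0.13 V.
Balancing electrons gives n = 2; the reaction quotient is Q = [Ni²⁺]/[Pb²⁺] = 5.54.
E = E° − (RT/nF) ln Q = 0.13 − (8.314×323)/(2×96500) × (1.712) = 0.130 − 0.024 = 0.106 V.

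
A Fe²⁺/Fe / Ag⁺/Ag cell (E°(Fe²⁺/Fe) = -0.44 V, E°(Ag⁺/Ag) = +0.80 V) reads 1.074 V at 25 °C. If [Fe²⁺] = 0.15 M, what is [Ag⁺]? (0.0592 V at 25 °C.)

From the Nernst equation, log Q = n(E° − E)/0.0592 = 2(1.24 − 1.074)/0.0592 = 5.608, so Q = 4.06 × 10^5.
With Q = [Fe²⁺]/[Ag⁺]^2 and the known concentrations, [Ag⁺]^2 in the denominator gives [Ag⁺] = 6.1 × 10^-4 M.

6.1 × 10^-4 M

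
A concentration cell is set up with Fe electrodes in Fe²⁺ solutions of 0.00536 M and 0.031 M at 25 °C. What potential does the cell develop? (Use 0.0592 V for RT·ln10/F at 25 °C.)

Both half-cells are Fe²⁺/Fe, so E°_cell = 0. The concentrated side is the cathode; the cell reaction moves Fe²⁺ from high to low concentration with n = 2.
Q = [Fe²⁺]_dilute/[Fe²⁺]_conc = 0.00536/0.031 = 0.173.
E = 0 − (0.0592/2) log Q = −(0.0592/2)(-0.762) = 0.0226 V.

0.023 V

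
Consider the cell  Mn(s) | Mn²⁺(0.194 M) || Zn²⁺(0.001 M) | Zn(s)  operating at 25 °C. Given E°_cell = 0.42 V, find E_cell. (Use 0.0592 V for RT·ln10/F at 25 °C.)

Balancing electrons gives n = 2; the reaction quotient is Q = [Mn²⁺]/[Zn²⁺] = 194.
At 25 °C, E = E° − (0.0592/n) log Q = 0.42 − (0.0592/2)(2.288) = 0.420 − 0.068 = 0.352 V.

0.352 V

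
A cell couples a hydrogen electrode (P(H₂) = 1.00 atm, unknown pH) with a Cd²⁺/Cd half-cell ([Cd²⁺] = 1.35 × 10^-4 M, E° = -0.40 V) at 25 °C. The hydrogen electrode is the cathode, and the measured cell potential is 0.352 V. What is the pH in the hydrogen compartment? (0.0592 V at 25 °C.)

E°_cell = 0.40 V and n = 2.
log Q = n(E° − E)/0.0592 = 2×(0.40 − 0.352)/0.0592 = 1.622.
With Q = [Cd²⁺]·P(H₂) / [H⁺]^2, solving for [H⁺] gives log[H⁺] = -2.746, so pH = 2.75.

pH = 2.75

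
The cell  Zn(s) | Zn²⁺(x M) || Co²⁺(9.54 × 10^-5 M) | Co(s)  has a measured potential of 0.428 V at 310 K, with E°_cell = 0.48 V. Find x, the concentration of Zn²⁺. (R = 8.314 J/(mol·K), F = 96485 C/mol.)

From the Nernst equation, ln Q = nF(E° − E)/RT = 2×96485×(0.48 − 0.428)/(8.314×310) = 3.893, so Q = 49.1.
With Q = [Zn²⁺]/[Co²⁺] and the known concentrations, [Zn²⁺] in the numerator gives [Zn²⁺] = 0.0047 M.

0.0047 M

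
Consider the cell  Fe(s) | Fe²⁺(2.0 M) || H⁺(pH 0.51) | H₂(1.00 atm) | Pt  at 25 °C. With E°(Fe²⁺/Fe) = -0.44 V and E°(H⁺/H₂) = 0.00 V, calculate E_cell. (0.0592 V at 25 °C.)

0.40 V

The hydrogen couple is the cathode, so E°_cell = 0.44 V; n = 2.
[H⁺] = 10^(−0.51) = 0.31 M, and Q = [Fe²⁺]·P(H₂) / [H⁺]^2 = 20.9.
E = E° − (0.0592/2) log Q = 0.44 − (0.0592/2)(1.321) = 0.401 V.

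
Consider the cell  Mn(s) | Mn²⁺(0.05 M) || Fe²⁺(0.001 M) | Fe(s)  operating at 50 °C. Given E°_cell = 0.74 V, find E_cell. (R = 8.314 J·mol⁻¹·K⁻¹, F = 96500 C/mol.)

0.686 V

Balancing electrons gives n = 2; the reaction quotient is Q = [Mn²⁺]/[Fe²⁺] = 50.0.
E = E° − (RT/nF) ln Q = 0.74 − (8.314×323)/(2×96500) × (3.912) = 0.740 − 0.054 = 0.686 V.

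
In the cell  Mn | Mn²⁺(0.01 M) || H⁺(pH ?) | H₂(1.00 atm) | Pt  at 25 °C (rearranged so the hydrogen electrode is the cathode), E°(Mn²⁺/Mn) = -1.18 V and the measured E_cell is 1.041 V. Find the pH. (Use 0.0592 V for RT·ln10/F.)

E°_cell = 1.18 V and n = 2.
log Q = n(E° − E)/0.0592 = 2×(1.18 − 1.041)/0.0592 = 4.696.
With Q = [Mn²⁺]·P(H₂) / [H⁺]^2, solving for [H⁺] gives log[H⁺] = -3.348, so pH = 3.35.

pH = 3.35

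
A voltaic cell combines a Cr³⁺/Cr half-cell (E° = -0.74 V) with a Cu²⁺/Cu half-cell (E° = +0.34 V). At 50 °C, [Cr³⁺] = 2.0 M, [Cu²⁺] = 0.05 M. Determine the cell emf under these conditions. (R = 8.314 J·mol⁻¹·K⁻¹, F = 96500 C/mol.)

1.03 V

The Cu²⁺/Cu couple has the higher reduction potential and acts as the cathode, so E°_cell = +0.34 − (-0.74) = 1.08 V.
Balancing electrons gives n = 6; the reaction quotient is Q = [Cr³⁺]^2/[Cu²⁺]^3 = 3.2 × 10^4.
E = E° − (RT/nF) ln Q = 1.08 − (8.314×323)/(6×96500) × (10.373) = 1.080 − 0.048 = 1.032 V.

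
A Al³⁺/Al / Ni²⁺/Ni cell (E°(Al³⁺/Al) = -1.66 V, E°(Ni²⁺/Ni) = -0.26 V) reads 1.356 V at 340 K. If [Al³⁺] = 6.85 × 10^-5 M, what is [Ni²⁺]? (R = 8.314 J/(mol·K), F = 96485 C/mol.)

8.3 × 10^-5 M

From the Nernst equation, ln Q = nF(E° − E)/RT = 6×96485×(1.40 − 1.356)/(8.314×340) = 9.011, so Q = 8190.
With Q = [Al³⁺]^2/[Ni²⁺]^3 and the known concentrations, [Ni²⁺]^3 in the denominator gives [Ni²⁺] = 8.3 × 10^-5 M.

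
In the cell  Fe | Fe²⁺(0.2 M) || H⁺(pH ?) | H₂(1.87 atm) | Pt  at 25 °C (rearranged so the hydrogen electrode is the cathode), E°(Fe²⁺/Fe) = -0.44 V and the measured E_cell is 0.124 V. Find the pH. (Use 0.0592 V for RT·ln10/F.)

E°_cell = 0.44 V and n = 2.
log Q = n(E° − E)/0.0592 = 2×(0.44 − 0.124)/0.0592 = 10.676.
With Q = [Fe²⁺]·P(H₂) / [H⁺]^2, solving for [H⁺] gives log[H⁺] = -5.551, so pH = 5.55.

pH = 5.55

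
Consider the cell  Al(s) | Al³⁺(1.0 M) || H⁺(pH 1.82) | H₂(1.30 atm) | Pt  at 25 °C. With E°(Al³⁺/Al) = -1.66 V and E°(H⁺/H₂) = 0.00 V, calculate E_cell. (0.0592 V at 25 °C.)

1.55 V

The hydrogen couple is the cathode, so E°_cell = 1.66 V; n = 6.
[H⁺] = 10^(−1.82) = 0.015 M, and Q = [Al³⁺]^2·P(H₂)^3 / [H⁺]^6 = 1.83 × 10^11.
E = E° − (0.0592/6) log Q = 1.66 − (0.0592/6)(11.262) = 1.549 V.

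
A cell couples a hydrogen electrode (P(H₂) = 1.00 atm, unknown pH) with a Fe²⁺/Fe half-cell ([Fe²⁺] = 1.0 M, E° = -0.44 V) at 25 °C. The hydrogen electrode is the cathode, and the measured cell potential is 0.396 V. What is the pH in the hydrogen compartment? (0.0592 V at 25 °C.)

E°_cell = 0.44 V and n = 2.
log Q = n(E° − E)/0.0592 = 2×(0.44 − 0.396)/0.0592 = 1.486.
With Q = [Fe²⁺]·P(H₂) / [H⁺]^2, solving for [H⁺] gives log[H⁺] = -0.743, so pH = 0.74.

pH = 0.74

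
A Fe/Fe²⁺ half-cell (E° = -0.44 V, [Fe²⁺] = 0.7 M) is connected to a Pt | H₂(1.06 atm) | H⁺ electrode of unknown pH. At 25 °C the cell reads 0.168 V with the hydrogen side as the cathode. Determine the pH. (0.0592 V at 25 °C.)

E°_cell = 0.44 V and n = 2.
log Q = n(E° − E)/0.0592 = 2×(0.44 − 0.168)/0.0592 = 9.189.
With Q = [Fe²⁺]·P(H₂) / [H⁺]^2, solving for [H⁺] gives log[H⁺] = -4.659, so pH = 4.66.

pH = 4.66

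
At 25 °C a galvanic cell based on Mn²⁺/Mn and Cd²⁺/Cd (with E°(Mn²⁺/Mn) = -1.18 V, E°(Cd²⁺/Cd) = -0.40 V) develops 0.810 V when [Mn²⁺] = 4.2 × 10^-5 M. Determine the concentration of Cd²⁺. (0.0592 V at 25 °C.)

4.3 × 10^-4 M

From the Nernst equation, log Q = n(E° − E)/0.0592 = 2(0.78 − 0.810)/0.0592 = -1.014, so Q = 0.0969.
With Q = [Mn²⁺]/[Cd²⁺] and the known concentrations, [Cd²⁺] in the denominator gives [Cd²⁺] = 4.3 × 10^-4 M.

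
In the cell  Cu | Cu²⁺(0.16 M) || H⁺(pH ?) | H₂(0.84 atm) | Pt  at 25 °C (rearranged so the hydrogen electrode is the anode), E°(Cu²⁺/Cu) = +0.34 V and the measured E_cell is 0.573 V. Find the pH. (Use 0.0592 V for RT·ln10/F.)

E°_cell = 0.34 V and n = 2.
log Q = n(E° − E)/0.0592 = 2×(0.34 − 0.573)/0.0592 = -7.872.
With Q = [H⁺]^2 / ([Cu²⁺]·P(H₂)), solving for [H⁺] gives log[H⁺] = -4.372, so pH = 4.37.

pH = 4.37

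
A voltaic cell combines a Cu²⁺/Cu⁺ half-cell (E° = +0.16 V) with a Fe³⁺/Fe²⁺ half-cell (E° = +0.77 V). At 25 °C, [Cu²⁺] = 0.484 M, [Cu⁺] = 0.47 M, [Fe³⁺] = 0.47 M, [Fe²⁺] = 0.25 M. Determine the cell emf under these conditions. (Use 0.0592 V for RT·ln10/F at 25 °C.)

The Fe³⁺/Fe²⁺ couple has the higher reduction potential and acts as the cathode, so E°_cell = +0.77 − (+0.16) = 0.61 V.
Balancing electrons gives n = 1; the reaction quotient is Q = [Cu²⁺]·[Fe²⁺]/([Cu⁺]·[Fe³⁺]) = 0.548.
At 25 °C, E = E° − (0.0592/n) log Q = 0.61 − (0.0592/1)(-0.261) = 0.610 + 0.015 = 0.625 V.

0.625 V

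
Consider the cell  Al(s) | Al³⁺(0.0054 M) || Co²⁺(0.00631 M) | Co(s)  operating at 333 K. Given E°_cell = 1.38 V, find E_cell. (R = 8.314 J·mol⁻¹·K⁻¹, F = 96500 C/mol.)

Balancing electrons gives n = 6; the reaction quotient is Q = [Al³⁺]^2/[Co²⁺]^3 = 116.
E = E° − (RT/nF) ln Q = 1.38 − (8.314×333)/(6×96500) × (4.754) = 1.380 − 0.023 = 1.357 V.

1.36 V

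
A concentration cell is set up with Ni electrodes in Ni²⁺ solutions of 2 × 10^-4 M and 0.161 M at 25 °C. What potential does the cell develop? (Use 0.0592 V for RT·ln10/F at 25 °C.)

Both half-cells are Ni²⁺/Ni, so E°_cell = 0. The concentrated side is the cathode; the cell reaction moves Ni²⁺ from high to low concentration with n = 2.
Q = [Ni²⁺]_dilute/[Ni²⁺]_conc = 2 × 10^-4/0.161 = 0.00124.
E = 0 − (0.0592/2) log Q = −(0.0592/2)(-2.906) = 0.0860 V.

0.086 V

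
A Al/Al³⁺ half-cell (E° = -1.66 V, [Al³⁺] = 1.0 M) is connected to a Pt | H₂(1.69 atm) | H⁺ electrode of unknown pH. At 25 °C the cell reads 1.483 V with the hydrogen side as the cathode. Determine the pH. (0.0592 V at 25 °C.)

pH = 2.88

E°_cell = 1.66 V and n = 6.
log Q = n(E° − E)/0.0592 = 6×(1.66 − 1.483)/0.0592 = 17.939.
With Q = [Al³⁺]^2·P(H₂)^3 / [H⁺]^6, solving for [H⁺] gives log[H⁺] = -2.876, so pH = 2.88.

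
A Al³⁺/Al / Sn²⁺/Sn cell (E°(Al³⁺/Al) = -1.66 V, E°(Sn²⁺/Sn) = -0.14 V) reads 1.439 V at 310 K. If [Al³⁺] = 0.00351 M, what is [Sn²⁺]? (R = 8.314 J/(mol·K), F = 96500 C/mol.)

5.4 × 10^-5 M

From the Nernst equation, ln Q = nF(E° − E)/RT = 6×96500×(1.52 − 1.439)/(8.314×310) = 18.197, so Q = 7.99 × 10^7.
With Q = [Al³⁺]^2/[Sn²⁺]^3 and the known concentrations, [Sn²⁺]^3 in the denominator gives [Sn²⁺] = 5.4 × 10^-5 M.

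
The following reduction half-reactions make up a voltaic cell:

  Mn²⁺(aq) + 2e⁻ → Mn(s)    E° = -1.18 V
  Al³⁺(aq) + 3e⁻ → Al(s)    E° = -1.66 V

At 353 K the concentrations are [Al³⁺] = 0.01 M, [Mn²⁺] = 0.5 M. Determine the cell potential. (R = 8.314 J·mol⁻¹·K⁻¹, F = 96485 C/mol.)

0.516 V

The Mn²⁺/Mn couple has the higher reduction potential and acts as the cathode, so E°_cell = -1.18 − (-1.66) = 0.48 V.
Balancing electrons gives n = 6; the reaction quotient is Q = [Al³⁺]^2/[Mn²⁺]^3 = 8 × 10^-4.
E = E° − (RT/nF) ln Q = 0.48 − (8.314×353)/(6×96485) × (-7.131) = 0.480 + 0.036 = 0.516 V.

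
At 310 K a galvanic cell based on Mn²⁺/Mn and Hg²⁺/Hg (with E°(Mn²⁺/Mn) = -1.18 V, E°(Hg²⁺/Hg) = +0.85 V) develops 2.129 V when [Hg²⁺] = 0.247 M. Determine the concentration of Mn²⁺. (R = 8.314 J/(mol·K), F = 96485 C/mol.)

From the Nernst equation, ln Q = nF(E° − E)/RT = 2×96485×(2.03 − 2.129)/(8.314×310) = -7.412, so Q = 6.04 × 10^-4.
With Q = [Mn²⁺]/[Hg²⁺] and the known concentrations, [Mn²⁺] in the numerator gives [Mn²⁺] = 1.5 × 10^-4 M.

1.5 × 10^-4 M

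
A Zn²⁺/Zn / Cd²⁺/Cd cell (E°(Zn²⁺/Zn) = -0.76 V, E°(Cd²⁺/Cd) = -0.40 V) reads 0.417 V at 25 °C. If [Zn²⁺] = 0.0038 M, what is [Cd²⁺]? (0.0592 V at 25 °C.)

0.32 M

From the Nernst equation, log Q = n(E° − E)/0.0592 = 2(0.36 − 0.417)/0.0592 = -1.926, so Q = 0.0119.
With Q = [Zn²⁺]/[Cd²⁺] and the known concentrations, [Cd²⁺] in the denominator gives [Cd²⁺] = 0.32 M.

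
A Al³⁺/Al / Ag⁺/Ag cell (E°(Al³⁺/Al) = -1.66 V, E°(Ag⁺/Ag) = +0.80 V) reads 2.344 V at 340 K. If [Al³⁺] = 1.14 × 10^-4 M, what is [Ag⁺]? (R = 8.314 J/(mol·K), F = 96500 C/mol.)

From the Nernst equation, ln Q = nF(E° − E)/RT = 3×96500×(2.46 − 2.344)/(8.314×340) = 11.880, so Q = 1.44 × 10^5.
With Q = [Al³⁺]/[Ag⁺]^3 and the known concentrations, [Ag⁺]^3 in the denominator gives [Ag⁺] = 9.2 × 10^-4 M.

9.2 × 10^-4 M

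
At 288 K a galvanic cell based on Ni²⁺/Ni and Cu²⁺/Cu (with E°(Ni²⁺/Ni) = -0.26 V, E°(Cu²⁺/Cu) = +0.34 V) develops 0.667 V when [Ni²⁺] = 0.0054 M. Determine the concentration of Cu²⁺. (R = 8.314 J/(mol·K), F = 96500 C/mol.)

1.2 M

From the Nernst equation, ln Q = nF(E° − E)/RT = 2×96500×(0.60 − 0.667)/(8.314×288) = -5.400, so Q = 0.00451.
With Q = [Ni²⁺]/[Cu²⁺] and the known concentrations, [Cu²⁺] in the denominator gives [Cu²⁺] = 1.2 M.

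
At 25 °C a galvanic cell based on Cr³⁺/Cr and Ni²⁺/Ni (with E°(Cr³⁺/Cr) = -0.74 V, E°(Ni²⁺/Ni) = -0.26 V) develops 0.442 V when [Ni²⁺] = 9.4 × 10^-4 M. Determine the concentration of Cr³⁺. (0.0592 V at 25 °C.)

0.0024 M

From the Nernst equation, log Q = n(E° − E)/0.0592 = 6(0.48 − 0.442)/0.0592 = 3.851, so Q = 7100.
With Q = [Cr³⁺]^2/[Ni²⁺]^3 and the known concentrations, [Cr³⁺]^2 in the numerator gives [Cr³⁺] = 0.0024 M.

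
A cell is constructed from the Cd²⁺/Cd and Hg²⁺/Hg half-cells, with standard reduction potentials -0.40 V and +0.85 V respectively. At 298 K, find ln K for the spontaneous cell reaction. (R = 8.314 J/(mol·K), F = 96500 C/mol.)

E°_cell = +0.85 − (-0.40) = 1.25 V, with n = 2 electrons transferred.
At equilibrium E = 0, so the Nernst equation gives ln K = nFE°/RT = (2)(96500)(1.25)/((8.314)(298)) = 97.37.

ln K = 97.4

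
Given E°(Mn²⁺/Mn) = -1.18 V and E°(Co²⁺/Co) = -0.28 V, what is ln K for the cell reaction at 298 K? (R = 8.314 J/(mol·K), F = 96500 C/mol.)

E°_cell = -0.28 − (-1.18) = 0.90 V, with n = 2 electrons transferred.
At equilibrium E = 0, so the Nernst equation gives ln K = nFE°/RT = (2)(96500)(0.90)/((8.314)(298)) = 70.11.

ln K = 70.1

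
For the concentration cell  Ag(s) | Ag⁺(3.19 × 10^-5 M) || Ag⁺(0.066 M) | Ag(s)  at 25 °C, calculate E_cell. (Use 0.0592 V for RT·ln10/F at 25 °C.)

0.20 V

Both half-cells are Ag⁺/Ag, so E°_cell = 0. The concentrated side is the cathode; the cell reaction moves Ag⁺ from high to low concentration with n = 1.
Q = [Ag⁺]_dilute/[Ag⁺]_conc = 3.19 × 10^-5/0.066 = 4.83 × 10^-4.
E = 0 − (0.0592/1) log Q = −(0.0592/1)(-3.316) = 0.1963 V.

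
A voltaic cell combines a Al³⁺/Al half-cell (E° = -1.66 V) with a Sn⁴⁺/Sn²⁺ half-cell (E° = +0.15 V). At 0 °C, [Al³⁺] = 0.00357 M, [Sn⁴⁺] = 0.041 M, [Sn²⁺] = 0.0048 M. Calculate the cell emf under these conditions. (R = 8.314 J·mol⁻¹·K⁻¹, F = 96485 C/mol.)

1.88 V

The Sn⁴⁺/Sn²⁺ couple has the higher reduction potential and acts as the cathode, so E°_cell = +0.15 − (-1.66) = 1.81 V.
Balancing electrons gives n = 6; the reaction quotient is Q = [Al³⁺]^2·[Sn²⁺]^3/[Sn⁴⁺]^3 = 2.05 × 10^-8.
E = E° − (RT/nF) ln Q = 1.81 − (8.314×273)/(6×96485) × (-17.705) = 1.810 + 0.069 = 1.879 V.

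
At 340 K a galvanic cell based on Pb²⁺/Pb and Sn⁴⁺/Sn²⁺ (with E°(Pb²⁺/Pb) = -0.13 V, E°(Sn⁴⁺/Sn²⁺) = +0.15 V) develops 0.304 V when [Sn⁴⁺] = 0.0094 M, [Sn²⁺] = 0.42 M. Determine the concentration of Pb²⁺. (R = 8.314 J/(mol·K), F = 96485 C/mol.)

From the Nernst equation, ln Q = nF(E° − E)/RT = 2×96485×(0.28 − 0.304)/(8.314×340) = -1.638, so Q = 0.194.
With Q = [Pb²⁺]·[Sn²⁺]/[Sn⁴⁺] and the known concentrations, [Pb²⁺] in the numerator gives [Pb²⁺] = 0.0043 M.

0.0043 M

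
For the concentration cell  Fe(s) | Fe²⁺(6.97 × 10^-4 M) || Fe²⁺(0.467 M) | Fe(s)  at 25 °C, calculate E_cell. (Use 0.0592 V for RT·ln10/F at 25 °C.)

Both half-cells are Fe²⁺/Fe, so E°_cell = 0. The concentrated side is the cathode; the cell reaction moves Fe²⁺ from high to low concentration with n = 2.
Q = [Fe²⁺]_dilute/[Fe²⁺]_conc = 6.97 × 10^-4/0.467 = 0.00149.
E = 0 − (0.0592/2) log Q = −(0.0592/2)(-2.826) = 0.0836 V.

0.084 V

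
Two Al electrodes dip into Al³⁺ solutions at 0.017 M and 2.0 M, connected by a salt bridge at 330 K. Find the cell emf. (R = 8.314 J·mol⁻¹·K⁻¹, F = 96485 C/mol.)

Both half-cells are Al³⁺/Al, so E°_cell = 0. The concentrated side is the cathode; the cell reaction moves Al³⁺ from high to low concentration with n = 3.
Q = [Al³⁺]_dilute/[Al³⁺]_conc = 0.017/2.0 = 0.00850.
E = 0 − (RT/nF) ln Q = −((8.314×330)/(3×96485))(-4.768) = 0.0452 V.

0.045 V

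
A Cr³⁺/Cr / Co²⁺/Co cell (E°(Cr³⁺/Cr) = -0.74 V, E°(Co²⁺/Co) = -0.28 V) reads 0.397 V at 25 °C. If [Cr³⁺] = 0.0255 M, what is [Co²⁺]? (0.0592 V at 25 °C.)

6.4 × 10^-4 M

From the Nernst equation, log Q = n(E° − E)/0.0592 = 6(0.46 − 0.397)/0.0592 = 6.385, so Q = 2.43 × 10^6.
With Q = [Cr³⁺]^2/[Co²⁺]^3 and the known concentrations, [Co²⁺]^3 in the denominator gives [Co²⁺] = 6.4 × 10^-4 M.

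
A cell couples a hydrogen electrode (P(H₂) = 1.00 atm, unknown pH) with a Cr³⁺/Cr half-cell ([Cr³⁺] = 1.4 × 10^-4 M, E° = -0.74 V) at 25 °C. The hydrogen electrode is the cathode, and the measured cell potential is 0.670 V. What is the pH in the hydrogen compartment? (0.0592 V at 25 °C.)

pH = 2.47

E°_cell = 0.74 V and n = 6.
log Q = n(E° − E)/0.0592 = 6×(0.74 − 0.670)/0.0592 = 7.095.
With Q = [Cr³⁺]^2·P(H₂)^3 / [H⁺]^6, solving for [H⁺] gives log[H⁺] = -2.467, so pH = 2.47.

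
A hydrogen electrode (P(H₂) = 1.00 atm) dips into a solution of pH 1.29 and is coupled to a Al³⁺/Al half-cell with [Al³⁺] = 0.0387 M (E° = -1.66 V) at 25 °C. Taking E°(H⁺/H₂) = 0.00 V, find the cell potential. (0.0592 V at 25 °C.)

The hydrogen couple is the cathode, so E°_cell = 1.66 V; n = 6.
[H⁺] = 10^(−1.29) = 0.051 M, and Q = [Al³⁺]^2·P(H₂)^3 / [H⁺]^6 = 8.23 × 10^4.
E = E° − (0.0592/6) log Q = 1.66 − (0.0592/6)(4.915) = 1.612 V.

1.61 V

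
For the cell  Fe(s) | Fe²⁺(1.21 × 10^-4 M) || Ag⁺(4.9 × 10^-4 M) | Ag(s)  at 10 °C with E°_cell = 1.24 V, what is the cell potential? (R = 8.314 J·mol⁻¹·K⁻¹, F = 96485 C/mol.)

Balancing electrons gives n = 2; the reaction quotient is Q = [Fe²⁺]/[Ag⁺]^2 = 504.
E = E° − (RT/nF) ln Q = 1.24 − (8.314×283)/(2×96485) × (6.222) = 1.240 − 0.076 = 1.164 V.

1.16 V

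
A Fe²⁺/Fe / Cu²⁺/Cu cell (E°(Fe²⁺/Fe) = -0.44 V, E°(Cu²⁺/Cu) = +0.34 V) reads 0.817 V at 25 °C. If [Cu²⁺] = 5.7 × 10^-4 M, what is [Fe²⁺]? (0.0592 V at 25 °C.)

3.2 × 10^-5 M

From the Nernst equation, log Q = n(E° − E)/0.0592 = 2(0.78 − 0.817)/0.0592 = -1.250, so Q = 0.0562.
With Q = [Fe²⁺]/[Cu²⁺] and the known concentrations, [Fe²⁺] in the numerator gives [Fe²⁺] = 3.2 × 10^-5 M.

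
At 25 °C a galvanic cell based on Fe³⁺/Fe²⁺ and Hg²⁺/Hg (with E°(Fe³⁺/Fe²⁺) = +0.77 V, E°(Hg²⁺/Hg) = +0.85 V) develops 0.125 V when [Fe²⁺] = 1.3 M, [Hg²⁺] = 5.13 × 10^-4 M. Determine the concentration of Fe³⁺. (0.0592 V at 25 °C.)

From the Nernst equation, log Q = n(E° − E)/0.0592 = 2(0.08 − 0.125)/0.0592 = -1.520, so Q = 0.0302.
With Q = [Fe³⁺]^2/([Fe²⁺]^2·[Hg²⁺]) and the known concentrations, [Fe³⁺]^2 in the numerator gives [Fe³⁺] = 0.0051 M.

0.0051 M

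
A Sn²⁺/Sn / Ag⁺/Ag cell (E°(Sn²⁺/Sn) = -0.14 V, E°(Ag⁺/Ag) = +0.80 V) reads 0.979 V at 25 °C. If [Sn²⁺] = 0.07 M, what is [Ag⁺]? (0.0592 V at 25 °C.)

1.2 M

From the Nernst equation, log Q = n(E° − E)/0.0592 = 2(0.94 − 0.979)/0.0592 = -1.318, so Q = 0.0481.
With Q = [Sn²⁺]/[Ag⁺]^2 and the known concentrations, [Ag⁺]^2 in the denominator gives [Ag⁺] = 1.2 M.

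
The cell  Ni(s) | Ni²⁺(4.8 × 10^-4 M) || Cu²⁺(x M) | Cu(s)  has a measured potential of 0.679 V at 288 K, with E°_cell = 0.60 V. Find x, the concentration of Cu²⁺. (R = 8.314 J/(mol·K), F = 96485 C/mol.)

0.28 M

From the Nernst equation, ln Q = nF(E° − E)/RT = 2×96485×(0.60 − 0.679)/(8.314×288) = -6.367, so Q = 0.00172.
With Q = [Ni²⁺]/[Cu²⁺] and the known concentrations, [Cu²⁺] in the denominator gives [Cu²⁺] = 0.28 M.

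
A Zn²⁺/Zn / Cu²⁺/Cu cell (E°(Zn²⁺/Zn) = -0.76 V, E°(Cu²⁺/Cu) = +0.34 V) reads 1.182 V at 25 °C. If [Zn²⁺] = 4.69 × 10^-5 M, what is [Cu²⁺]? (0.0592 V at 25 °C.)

0.028 M

From the Nernst equation, log Q = n(E° − E)/0.0592 = 2(1.10 − 1.182)/0.0592 = -2.770, so Q = 0.00170.
With Q = [Zn²⁺]/[Cu²⁺] and the known concentrations, [Cu²⁺] in the denominator gives [Cu²⁺] = 0.028 M.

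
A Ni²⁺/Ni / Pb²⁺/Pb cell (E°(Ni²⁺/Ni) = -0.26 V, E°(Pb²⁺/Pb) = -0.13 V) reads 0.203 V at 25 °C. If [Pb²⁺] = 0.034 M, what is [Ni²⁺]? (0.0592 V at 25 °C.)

From the Nernst equation, log Q = n(E° − E)/0.0592 = 2(0.13 − 0.203)/0.0592 = -2.466, so Q = 0.00342.
With Q = [Ni²⁺]/[Pb²⁺] and the known concentrations, [Ni²⁺] in the numerator gives [Ni²⁺] = 1.2 × 10^-4 M.

1.2 × 10^-4 M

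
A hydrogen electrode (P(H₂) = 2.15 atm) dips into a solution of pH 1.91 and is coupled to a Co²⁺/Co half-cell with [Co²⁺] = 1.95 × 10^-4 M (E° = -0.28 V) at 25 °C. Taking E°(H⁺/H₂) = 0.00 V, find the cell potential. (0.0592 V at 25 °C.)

The hydrogen couple is the cathode, so E°_cell = 0.28 V; n = 2.
[H⁺] = 10^(−1.91) = 0.012 M, and Q = [Co²⁺]·P(H₂) / [H⁺]^2 = 2.77.
E = E° − (0.0592/2) log Q = 0.28 − (0.0592/2)(0.442) = 0.267 V.

0.27 V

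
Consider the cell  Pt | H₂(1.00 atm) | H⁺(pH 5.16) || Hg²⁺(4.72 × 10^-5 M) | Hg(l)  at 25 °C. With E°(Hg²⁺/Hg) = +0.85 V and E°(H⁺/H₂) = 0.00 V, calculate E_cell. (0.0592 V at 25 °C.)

The Hg²⁺/Hg couple is the cathode, so E°_cell = 0.85 V; n = 2.
[H⁺] = 10^(−5.16) = 6.9 × 10^-6 M, and Q = [H⁺]^2 / ([Hg²⁺]·P(H₂)) = 1.01 × 10^-6.
E = E° − (0.0592/2) log Q = 0.85 − (0.0592/2)(-5.994) = 1.027 V.

1.03 V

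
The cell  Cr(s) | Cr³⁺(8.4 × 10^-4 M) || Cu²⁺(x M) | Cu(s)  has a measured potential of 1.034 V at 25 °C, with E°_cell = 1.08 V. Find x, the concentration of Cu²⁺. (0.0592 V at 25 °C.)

From the Nernst equation, log Q = n(E° − E)/0.0592 = 6(1.08 − 1.034)/0.0592 = 4.662, so Q = 4.59 × 10^4.
With Q = [Cr³⁺]^2/[Cu²⁺]^3 and the known concentrations, [Cu²⁺]^3 in the denominator gives [Cu²⁺] = 2.5 × 10^-4 M.

2.5 × 10^-4 M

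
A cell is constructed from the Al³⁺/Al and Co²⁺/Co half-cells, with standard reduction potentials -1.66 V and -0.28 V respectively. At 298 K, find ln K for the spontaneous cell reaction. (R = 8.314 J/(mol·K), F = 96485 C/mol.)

ln K = 322.5

E°_cell = -0.28 − (-1.66) = 1.38 V, with n = 6 electrons transferred.
At equilibrium E = 0, so the Nernst equation gives ln K = nFE°/RT = (6)(96485)(1.38)/((8.314)(298)) = 322.45.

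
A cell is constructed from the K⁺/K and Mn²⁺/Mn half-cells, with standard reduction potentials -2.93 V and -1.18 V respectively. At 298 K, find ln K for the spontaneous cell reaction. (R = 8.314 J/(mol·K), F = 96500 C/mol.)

ln K = 136.3

E°_cell = -1.18 − (-2.93) = 1.75 V, with n = 2 electrons transferred.
At equilibrium E = 0, so the Nernst equation gives ln K = nFE°/RT = (2)(96500)(1.75)/((8.314)(298)) = 136.32.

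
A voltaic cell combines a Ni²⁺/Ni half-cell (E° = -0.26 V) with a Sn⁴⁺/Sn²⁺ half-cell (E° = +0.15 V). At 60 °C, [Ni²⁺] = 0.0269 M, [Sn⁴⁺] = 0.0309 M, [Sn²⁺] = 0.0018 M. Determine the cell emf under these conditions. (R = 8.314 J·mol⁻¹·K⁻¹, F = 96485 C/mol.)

The Sn⁴⁺/Sn²⁺ couple has the higher reduction potential and acts as the cathode, so E°_cell = +0.15 − (-0.26) = 0.41 V.
Balancing electrons gives n = 2; the reaction quotient is Q = [Ni²⁺]·[Sn²⁺]/[Sn⁴⁺] = 0.00157.
E = E° − (RT/nF) ln Q = 0.41 − (8.314×333)/(2×96485) × (-6.459) = 0.410 + 0.093 = 0.503 V.

0.503 V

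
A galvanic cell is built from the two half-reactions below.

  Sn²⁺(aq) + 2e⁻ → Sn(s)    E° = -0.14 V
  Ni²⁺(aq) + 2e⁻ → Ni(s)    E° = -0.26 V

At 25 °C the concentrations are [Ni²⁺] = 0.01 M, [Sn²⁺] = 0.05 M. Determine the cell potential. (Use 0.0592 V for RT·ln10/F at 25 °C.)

The Sn²⁺/Sn couple has the higher reduction potential and acts as the cathode, so E°_cell = -0.14 − (-0.26) = 0.12 V.
Balancing electrons gives n = 2; the reaction quotient is Q = [Ni²⁺]/[Sn²⁺] = 0.200.
At 25 °C, E = E° − (0.0592/n) log Q = 0.12 − (0.0592/2)(-0.699) = 0.120 + 0.021 = 0.141 V.

0.141 V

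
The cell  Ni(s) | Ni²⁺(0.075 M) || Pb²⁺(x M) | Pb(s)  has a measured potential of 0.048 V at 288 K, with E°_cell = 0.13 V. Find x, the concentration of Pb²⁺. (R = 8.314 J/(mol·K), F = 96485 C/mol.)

From the Nernst equation, ln Q = nF(E° − E)/RT = 2×96485×(0.13 − 0.048)/(8.314×288) = 6.608, so Q = 741.
With Q = [Ni²⁺]/[Pb²⁺] and the known concentrations, [Pb²⁺] in the denominator gives [Pb²⁺] = 1 × 10^-4 M.

1 × 10^-4 M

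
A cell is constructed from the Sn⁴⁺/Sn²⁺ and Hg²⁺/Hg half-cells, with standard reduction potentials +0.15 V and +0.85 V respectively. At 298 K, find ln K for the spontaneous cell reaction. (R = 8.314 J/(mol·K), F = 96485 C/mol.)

ln K = 54.5

E°_cell = +0.85 − (+0.15) = 0.70 V, with n = 2 electrons transferred.
At equilibrium E = 0, so the Nernst equation gives ln K = nFE°/RT = (2)(96485)(0.70)/((8.314)(298)) = 54.52.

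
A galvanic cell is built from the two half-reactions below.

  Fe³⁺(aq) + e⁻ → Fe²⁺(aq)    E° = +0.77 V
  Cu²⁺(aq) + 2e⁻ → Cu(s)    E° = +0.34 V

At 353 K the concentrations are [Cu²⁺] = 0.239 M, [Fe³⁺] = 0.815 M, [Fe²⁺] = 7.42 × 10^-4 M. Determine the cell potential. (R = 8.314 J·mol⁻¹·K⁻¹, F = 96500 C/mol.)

0.665 V

The Fe³⁺/Fe²⁺ couple has the higher reduction potential and acts as the cathode, so E°_cell = +0.77 − (+0.34) = 0.43 V.
Balancing electrons gives n = 2; the reaction quotient is Q = [Cu²⁺]·[Fe²⁺]^2/[Fe³⁺]^2 = 1.98 × 10^-7.
E = E° − (RT/nF) ln Q = 0.43 − (8.314×353)/(2×96500) × (-15.434) = 0.430 + 0.235 = 0.665 V.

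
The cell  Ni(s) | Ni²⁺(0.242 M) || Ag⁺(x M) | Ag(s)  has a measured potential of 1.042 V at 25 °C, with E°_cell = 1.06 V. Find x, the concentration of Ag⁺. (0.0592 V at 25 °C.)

From the Nernst equation, log Q = n(E° − E)/0.0592 = 2(1.06 − 1.042)/0.0592 = 0.608, so Q = 4.06.
With Q = [Ni²⁺]/[Ag⁺]^2 and the known concentrations, [Ag⁺]^2 in the denominator gives [Ag⁺] = 0.24 M.

0.24 M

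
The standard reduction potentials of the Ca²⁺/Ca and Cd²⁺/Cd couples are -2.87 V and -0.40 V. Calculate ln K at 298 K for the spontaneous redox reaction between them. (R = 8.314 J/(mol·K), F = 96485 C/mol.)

ln K = 192.4

E°_cell = -0.40 − (-2.87) = 2.47 V, with n = 2 electrons transferred.
At equilibrium E = 0, so the Nernst equation gives ln K = nFE°/RT = (2)(96485)(2.47)/((8.314)(298)) = 192.38.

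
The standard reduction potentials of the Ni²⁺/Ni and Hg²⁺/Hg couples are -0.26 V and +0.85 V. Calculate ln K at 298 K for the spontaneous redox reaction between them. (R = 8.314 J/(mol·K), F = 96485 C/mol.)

ln K = 86.5

E°_cell = +0.85 − (-0.26) = 1.11 V, with n = 2 electrons transferred.
At equilibrium E = 0, so the Nernst equation gives ln K = nFE°/RT = (2)(96485)(1.11)/((8.314)(298)) = 86.45.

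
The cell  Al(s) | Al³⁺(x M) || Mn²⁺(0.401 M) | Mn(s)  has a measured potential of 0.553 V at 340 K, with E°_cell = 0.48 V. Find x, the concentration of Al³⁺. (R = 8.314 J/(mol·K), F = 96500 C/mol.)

From the Nernst equation, ln Q = nF(E° − E)/RT = 6×96500×(0.48 − 0.553)/(8.314×340) = -14.952, so Q = 3.21 × 10^-7.
With Q = [Al³⁺]^2/[Mn²⁺]^3 and the known concentrations, [Al³⁺]^2 in the numerator gives [Al³⁺] = 1.4 × 10^-4 M.

1.4 × 10^-4 M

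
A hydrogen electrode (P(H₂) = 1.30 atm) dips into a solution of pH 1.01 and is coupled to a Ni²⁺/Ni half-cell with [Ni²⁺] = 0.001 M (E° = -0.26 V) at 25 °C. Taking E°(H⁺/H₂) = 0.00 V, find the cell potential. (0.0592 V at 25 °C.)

0.29 V

The hydrogen couple is the cathode, so E°_cell = 0.26 V; n = 2.
[H⁺] = 10^(−1.01) = 0.098 M, and Q = [Ni²⁺]·P(H₂) / [H⁺]^2 = 0.136.
E = E° − (0.0592/2) log Q = 0.26 − (0.0592/2)(-0.866) = 0.286 V.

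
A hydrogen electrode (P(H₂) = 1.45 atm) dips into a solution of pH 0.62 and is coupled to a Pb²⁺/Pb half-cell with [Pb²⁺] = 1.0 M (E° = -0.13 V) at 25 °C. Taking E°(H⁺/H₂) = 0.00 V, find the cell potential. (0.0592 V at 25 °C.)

0.089 V

The hydrogen couple is the cathode, so E°_cell = 0.13 V; n = 2.
[H⁺] = 10^(−0.62) = 0.24 M, and Q = [Pb²⁺]·P(H₂) / [H⁺]^2 = 25.2.
E = E° − (0.0592/2) log Q = 0.13 − (0.0592/2)(1.401) = 0.089 V.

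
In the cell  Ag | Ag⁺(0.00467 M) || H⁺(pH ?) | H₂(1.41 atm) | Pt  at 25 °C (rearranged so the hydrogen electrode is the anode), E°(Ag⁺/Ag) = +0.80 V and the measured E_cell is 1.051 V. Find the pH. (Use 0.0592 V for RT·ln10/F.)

E°_cell = 0.80 V and n = 2.
log Q = n(E° − E)/0.0592 = 2×(0.80 − 1.051)/0.0592 = -8.480.
With Q = [H⁺]^2 / ([Ag⁺]^2·P(H₂)), solving for [H⁺] gives log[H⁺] = -6.496, so pH = 6.50.

pH = 6.50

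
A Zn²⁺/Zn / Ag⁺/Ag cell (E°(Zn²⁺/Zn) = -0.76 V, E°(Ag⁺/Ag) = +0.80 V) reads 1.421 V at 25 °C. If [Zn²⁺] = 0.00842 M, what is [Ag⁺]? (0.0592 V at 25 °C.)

From the Nernst equation, log Q = n(E° − E)/0.0592 = 2(1.56 − 1.421)/0.0592 = 4.696, so Q = 4.97 × 10^4.
With Q = [Zn²⁺]/[Ag⁺]^2 and the known concentrations, [Ag⁺]^2 in the denominator gives [Ag⁺] = 4.1 × 10^-4 M.

4.1 × 10^-4 M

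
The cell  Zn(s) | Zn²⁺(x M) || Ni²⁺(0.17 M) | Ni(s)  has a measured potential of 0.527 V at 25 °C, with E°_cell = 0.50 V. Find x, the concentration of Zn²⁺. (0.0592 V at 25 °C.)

0.021 M

From the Nernst equation, log Q = n(E° − E)/0.0592 = 2(0.50 − 0.527)/0.0592 = -0.912, so Q = 0.122.
With Q = [Zn²⁺]/[Ni²⁺] and the known concentrations, [Zn²⁺] in the numerator gives [Zn²⁺] = 0.021 M.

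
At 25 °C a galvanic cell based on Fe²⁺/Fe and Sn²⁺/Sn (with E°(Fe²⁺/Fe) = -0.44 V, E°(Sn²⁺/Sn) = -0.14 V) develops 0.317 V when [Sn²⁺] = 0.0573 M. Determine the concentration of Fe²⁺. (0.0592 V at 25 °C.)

From the Nernst equation, log Q = n(E° − E)/0.0592 = 2(0.30 − 0.317)/0.0592 = -0.574, so Q = 0.266.
With Q = [Fe²⁺]/[Sn²⁺] and the known concentrations, [Fe²⁺] in the numerator gives [Fe²⁺] = 0.015 M.

0.015 M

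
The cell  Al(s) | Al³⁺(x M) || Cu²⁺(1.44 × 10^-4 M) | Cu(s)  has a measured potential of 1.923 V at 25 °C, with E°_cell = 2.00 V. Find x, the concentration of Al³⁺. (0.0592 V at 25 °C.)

From the Nernst equation, log Q = n(E° − E)/0.0592 = 6(2.00 − 1.923)/0.0592 = 7.804, so Q = 6.37 × 10^7.
With Q = [Al³⁺]^2/[Cu²⁺]^3 and the known concentrations, [Al³⁺]^2 in the numerator gives [Al³⁺] = 0.014 M.

0.014 M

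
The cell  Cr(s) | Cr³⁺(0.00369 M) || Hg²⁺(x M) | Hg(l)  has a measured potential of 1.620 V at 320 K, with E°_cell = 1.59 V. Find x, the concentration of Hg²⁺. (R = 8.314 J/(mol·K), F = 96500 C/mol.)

0.21 M

From the Nernst equation, ln Q = nF(E° − E)/RT = 6×96500×(1.59 − 1.620)/(8.314×320) = -6.529, so Q = 0.00146.
With Q = [Cr³⁺]^2/[Hg²⁺]^3 and the known concentrations, [Hg²⁺]^3 in the denominator gives [Hg²⁺] = 0.21 M.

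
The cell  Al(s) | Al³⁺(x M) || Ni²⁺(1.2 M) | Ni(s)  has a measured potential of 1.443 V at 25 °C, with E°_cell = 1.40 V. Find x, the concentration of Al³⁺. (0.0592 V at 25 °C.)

From the Nernst equation, log Q = n(E° − E)/0.0592 = 6(1.40 − 1.443)/0.0592 = -4.358, so Q = 4.38 × 10^-5.
With Q = [Al³⁺]^2/[Ni²⁺]^3 and the known concentrations, [Al³⁺]^2 in the numerator gives [Al³⁺] = 0.0087 M.

0.0087 M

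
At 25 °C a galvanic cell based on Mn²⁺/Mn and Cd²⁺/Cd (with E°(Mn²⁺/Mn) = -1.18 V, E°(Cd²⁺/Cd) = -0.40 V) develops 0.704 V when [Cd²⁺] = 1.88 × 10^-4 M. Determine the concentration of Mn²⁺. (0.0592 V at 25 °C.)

0.069 M

From the Nernst equation, log Q = n(E° − E)/0.0592 = 2(0.78 − 0.704)/0.0592 = 2.568, so Q = 369.
With Q = [Mn²⁺]/[Cd²⁺] and the known concentrations, [Mn²⁺] in the numerator gives [Mn²⁺] = 0.069 M.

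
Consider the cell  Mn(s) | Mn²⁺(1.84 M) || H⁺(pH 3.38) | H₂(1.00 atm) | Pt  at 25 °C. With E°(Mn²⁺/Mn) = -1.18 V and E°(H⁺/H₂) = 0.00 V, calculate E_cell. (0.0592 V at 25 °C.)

0.97 V

The hydrogen couple is the cathode, so E°_cell = 1.18 V; n = 2.
[H⁺] = 10^(−3.38) = 4.2 × 10^-4 M, and Q = [Mn²⁺]·P(H₂) / [H⁺]^2 = 1.06 × 10^7.
E = E° − (0.0592/2) log Q = 1.18 − (0.0592/2)(7.025) = 0.972 V.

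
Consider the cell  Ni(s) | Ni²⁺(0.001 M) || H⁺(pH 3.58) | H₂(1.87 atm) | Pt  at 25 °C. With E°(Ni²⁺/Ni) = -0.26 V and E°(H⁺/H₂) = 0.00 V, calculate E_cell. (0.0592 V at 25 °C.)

The hydrogen couple is the cathode, so E°_cell = 0.26 V; n = 2.
[H⁺] = 10^(−3.58) = 2.6 × 10^-4 M, and Q = [Ni²⁺]·P(H₂) / [H⁺]^2 = 2.7 × 10^4.
E = E° − (0.0592/2) log Q = 0.26 − (0.0592/2)(4.432) = 0.129 V.

0.13 V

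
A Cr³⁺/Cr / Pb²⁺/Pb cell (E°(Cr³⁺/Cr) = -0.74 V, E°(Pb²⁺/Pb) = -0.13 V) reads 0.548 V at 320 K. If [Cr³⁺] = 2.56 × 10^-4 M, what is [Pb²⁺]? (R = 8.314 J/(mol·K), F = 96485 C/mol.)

4.5 × 10^-5 M

From the Nernst equation, ln Q = nF(E° − E)/RT = 6×96485×(0.61 − 0.548)/(8.314×320) = 13.491, so Q = 7.23 × 10^5.
With Q = [Cr³⁺]^2/[Pb²⁺]^3 and the known concentrations, [Pb²⁺]^3 in the denominator gives [Pb²⁺] = 4.5 × 10^-5 M.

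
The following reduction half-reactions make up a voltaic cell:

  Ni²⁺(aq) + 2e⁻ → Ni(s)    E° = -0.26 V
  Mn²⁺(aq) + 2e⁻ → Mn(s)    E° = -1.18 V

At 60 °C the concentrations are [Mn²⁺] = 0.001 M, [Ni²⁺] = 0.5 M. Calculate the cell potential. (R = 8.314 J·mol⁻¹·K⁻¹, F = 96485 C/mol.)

1.01 V

The Ni²⁺/Ni couple has the higher reduction potential and acts as the cathode, so E°_cell = -0.26 − (-1.18) = 0.92 V.
Balancing electrons gives n = 2; the reaction quotient is Q = [Mn²⁺]/[Ni²⁺] = 0.00200.
E = E° − (RT/nF) ln Q = 0.92 − (8.314×333)/(2×96485) × (-6.215) = 0.920 + 0.089 = 1.009 V.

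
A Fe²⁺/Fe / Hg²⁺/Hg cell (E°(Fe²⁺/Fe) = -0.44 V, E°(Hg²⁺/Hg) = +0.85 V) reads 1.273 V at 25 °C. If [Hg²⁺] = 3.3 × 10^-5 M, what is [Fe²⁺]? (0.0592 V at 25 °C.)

1.2 × 10^-4 M

From the Nernst equation, log Q = n(E° − E)/0.0592 = 2(1.29 − 1.273)/0.0592 = 0.574, so Q = 3.75.
With Q = [Fe²⁺]/[Hg²⁺] and the known concentrations, [Fe²⁺] in the numerator gives [Fe²⁺] = 1.2 × 10^-4 M.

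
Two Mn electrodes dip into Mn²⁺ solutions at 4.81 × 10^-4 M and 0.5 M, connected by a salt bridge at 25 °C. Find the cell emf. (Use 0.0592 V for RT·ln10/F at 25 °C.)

0.089 V

Both half-cells are Mn²⁺/Mn, so E°_cell = 0. The concentrated side is the cathode; the cell reaction moves Mn²⁺ from high to low concentration with n = 2.
Q = [Mn²⁺]_dilute/[Mn²⁺]_conc = 4.81 × 10^-4/0.5 = 9.62 × 10^-4.
E = 0 − (0.0592/2) log Q = −(0.0592/2)(-3.017) = 0.0893 V.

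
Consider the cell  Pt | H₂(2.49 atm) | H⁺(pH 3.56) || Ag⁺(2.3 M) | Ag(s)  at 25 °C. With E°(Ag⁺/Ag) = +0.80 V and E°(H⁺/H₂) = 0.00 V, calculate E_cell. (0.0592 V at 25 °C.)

The Ag⁺/Ag couple is the cathode, so E°_cell = 0.80 V; n = 2.
[H⁺] = 10^(−3.56) = 2.8 × 10^-4 M, and Q = [H⁺]^2 / ([Ag⁺]^2·P(H₂)) = 5.76 × 10^-9.
E = E° − (0.0592/2) log Q = 0.80 − (0.0592/2)(-8.240) = 1.044 V.

1.04 V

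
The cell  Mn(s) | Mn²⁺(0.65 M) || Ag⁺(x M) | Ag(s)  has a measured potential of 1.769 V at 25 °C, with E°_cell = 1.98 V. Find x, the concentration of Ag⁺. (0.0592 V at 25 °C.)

From the Nernst equation, log Q = n(E° − E)/0.0592 = 2(1.98 − 1.769)/0.0592 = 7.128, so Q = 1.34 × 10^7.
With Q = [Mn²⁺]/[Ag⁺]^2 and the known concentrations, [Ag⁺]^2 in the denominator gives [Ag⁺] = 2.2 × 10^-4 M.

2.2 × 10^-4 M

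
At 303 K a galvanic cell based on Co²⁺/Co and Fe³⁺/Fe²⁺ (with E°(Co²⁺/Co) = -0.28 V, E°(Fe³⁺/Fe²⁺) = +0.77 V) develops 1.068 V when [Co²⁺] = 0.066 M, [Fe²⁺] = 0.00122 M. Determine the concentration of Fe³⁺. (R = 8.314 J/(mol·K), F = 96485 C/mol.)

From the Nernst equation, ln Q = nF(E° − E)/RT = 2×96485×(1.05 − 1.068)/(8.314×303) = -1.379, so Q = 0.252.
With Q = [Co²⁺]·[Fe²⁺]^2/[Fe³⁺]^2 and the known concentrations, [Fe³⁺]^2 in the denominator gives [Fe³⁺] = 6.2 × 10^-4 M.

6.2 × 10^-4 M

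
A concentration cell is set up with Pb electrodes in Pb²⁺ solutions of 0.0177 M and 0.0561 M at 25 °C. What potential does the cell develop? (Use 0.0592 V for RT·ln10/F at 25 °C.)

0.015 V

Both half-cells are Pb²⁺/Pb, so E°_cell = 0. The concentrated side is the cathode; the cell reaction moves Pb²⁺ from high to low concentration with n = 2.
Q = [Pb²⁺]_dilute/[Pb²⁺]_conc = 0.0177/0.0561 = 0.316.
E = 0 − (0.0592/2) log Q = −(0.0592/2)(-0.501) = 0.0148 V.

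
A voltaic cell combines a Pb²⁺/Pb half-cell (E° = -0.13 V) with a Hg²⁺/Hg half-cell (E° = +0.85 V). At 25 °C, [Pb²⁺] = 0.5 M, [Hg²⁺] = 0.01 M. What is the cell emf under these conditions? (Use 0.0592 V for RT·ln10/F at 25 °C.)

0.930 V

The Hg²⁺/Hg couple has the higher reduction potential and acts as the cathode, so E°_cell = +0.85 − (-0.13) = 0.98 V.
Balancing electrons gives n = 2; the reaction quotient is Q = [Pb²⁺]/[Hg²⁺] = 50.0.
At 25 °C, E = E° − (0.0592/n) log Q = 0.98 − (0.0592/2)(1.699) = 0.980 − 0.050 = 0.930 V.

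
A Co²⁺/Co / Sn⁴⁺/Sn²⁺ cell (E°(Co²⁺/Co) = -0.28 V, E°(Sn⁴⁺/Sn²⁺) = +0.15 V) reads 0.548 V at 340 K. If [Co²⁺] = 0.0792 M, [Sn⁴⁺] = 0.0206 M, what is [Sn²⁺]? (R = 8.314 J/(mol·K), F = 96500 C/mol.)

8.2 × 10^-5 M

From the Nernst equation, ln Q = nF(E° − E)/RT = 2×96500×(0.43 − 0.548)/(8.314×340) = -8.057, so Q = 3.17 × 10^-4.
With Q = [Co²⁺]·[Sn²⁺]/[Sn⁴⁺] and the known concentrations, [Sn²⁺] in the numerator gives [Sn²⁺] = 8.2 × 10^-5 M.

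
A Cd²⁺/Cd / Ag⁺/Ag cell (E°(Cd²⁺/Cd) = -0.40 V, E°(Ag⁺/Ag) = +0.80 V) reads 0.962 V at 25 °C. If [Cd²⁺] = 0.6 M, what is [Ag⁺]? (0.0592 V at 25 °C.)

7.4 × 10^-5 M

From the Nernst equation, log Q = n(E° − E)/0.0592 = 2(1.20 − 0.962)/0.0592 = 8.041, so Q = 1.1 × 10^8.
With Q = [Cd²⁺]/[Ag⁺]^2 and the known concentrations, [Ag⁺]^2 in the denominator gives [Ag⁺] = 7.4 × 10^-5 M.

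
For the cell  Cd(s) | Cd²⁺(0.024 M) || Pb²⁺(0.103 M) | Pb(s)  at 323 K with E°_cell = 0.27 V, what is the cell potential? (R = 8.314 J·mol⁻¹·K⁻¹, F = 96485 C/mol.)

Balancing electrons gives n = 2; the reaction quotient is Q = [Cd²⁺]/[Pb²⁺] = 0.233.
E = E° − (RT/nF) ln Q = 0.27 − (8.314×323)/(2×96485) × (-1.457) = 0.270 + 0.020 = 0.290 V.

0.290 V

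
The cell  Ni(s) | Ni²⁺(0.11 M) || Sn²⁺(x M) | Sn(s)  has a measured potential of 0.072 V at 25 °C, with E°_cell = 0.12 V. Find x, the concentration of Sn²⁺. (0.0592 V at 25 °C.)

From the Nernst equation, log Q = n(E° − E)/0.0592 = 2(0.12 − 0.072)/0.0592 = 1.622, so Q = 41.8.
With Q = [Ni²⁺]/[Sn²⁺] and the known concentrations, [Sn²⁺] in the denominator gives [Sn²⁺] = 0.0026 M.

0.0026 M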